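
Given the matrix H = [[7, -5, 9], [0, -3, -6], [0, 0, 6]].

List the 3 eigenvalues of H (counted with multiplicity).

H is upper triangular, so its eigenvalues are the diagonal entries.
Diagonal: 7, -3, 6.

-3, 6, 7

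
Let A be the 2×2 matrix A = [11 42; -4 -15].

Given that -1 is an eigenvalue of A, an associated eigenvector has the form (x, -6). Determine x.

21

We need (A + 1I)v = 0.
A + 1I = [[12, 42], [-4, -14]].
Row 1: (12)·x + (42)·-6 = 0
Row 2: (-4)·x + (-14)·-6 = 0
Solving gives x = 21.
Check: A·(21, -6) = (-21, 6) = -1·(21, -6).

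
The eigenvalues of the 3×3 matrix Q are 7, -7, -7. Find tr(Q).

trace(Q) is the sum of the eigenvalues: (7) + (-7) + (-7) = -7.

-7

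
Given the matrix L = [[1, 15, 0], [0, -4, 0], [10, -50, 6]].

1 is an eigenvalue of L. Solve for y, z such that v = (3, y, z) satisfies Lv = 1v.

0, -6

We need (L - 1I)v = 0.
L - 1I = [[0, 15, 0], [0, -5, 0], [10, -50, 5]].
Row 1: (0)·3 + (15)·y + (0)·z = 0
Row 2: (0)·3 + (-5)·y + (0)·z = 0
Row 3: (10)·3 + (-50)·y + (5)·z = 0
Solving gives y = 0, z = -6.
Check: L·(3, 0, -6) = (3, 0, -6) = 1·(3, 0, -6).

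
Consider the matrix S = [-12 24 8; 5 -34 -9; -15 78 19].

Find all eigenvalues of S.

Set up det(sI - S) = 0.
Expanding along the first row, p(s) = s^3 + 27s^2 + 236s + 672.
Rational-root test: s = -7 gives p(-7) = 0.
Factor out (s + 7): p(s) = (s + 7)·(s^2 + 20s + 96).
The quadratic factors as (s + 12)·(s + 8).
Eigenvalues: -12, -8, -7.

-12, -8, -7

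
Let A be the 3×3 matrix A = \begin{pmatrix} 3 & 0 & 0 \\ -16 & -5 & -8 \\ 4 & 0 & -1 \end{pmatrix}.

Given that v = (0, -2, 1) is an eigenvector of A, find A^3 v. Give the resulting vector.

(0, 2, -1)

First find the eigenvalue: Av = (0, 2, -1) = -1·(0, -2, 1), so λ = -1.
Then A^3 v = λ^3·v = (-1)^3·(0, -2, 1) = -1·(0, -2, 1) = (0, 2, -1).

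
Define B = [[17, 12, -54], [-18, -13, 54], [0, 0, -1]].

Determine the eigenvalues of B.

-1, -1, 5

Compute the characteristic polynomial p(r) = det(rI - B).
Expanding along the first row, p(r) = r^3 - 3r^2 - 9r - 5.
Try r = -1: p(-1) = 0, so -1 is a root.
Dividing by (r + 1) leaves r^2 - 4r - 5.
The quadratic factors as (r + 1)·(r - 5).
Eigenvalues: -1, -1, 5.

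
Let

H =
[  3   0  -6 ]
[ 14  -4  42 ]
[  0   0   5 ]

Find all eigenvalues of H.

Set up det(rI - H) = 0.
Expanding along the first row, p(r) = r^3 - 4r^2 - 17r + 60.
Try r = -4: p(-4) = 0, so -4 is a root.
Factor out (r + 4): p(r) = (r + 4)·(r^2 - 8r + 15).
The quadratic factors as (r - 3)·(r - 5).
Eigenvalues: -4, 3, 5.

-4, 3, 5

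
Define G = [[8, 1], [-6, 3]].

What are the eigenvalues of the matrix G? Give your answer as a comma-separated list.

det(G - rI) = (8 - r)(3 - r) - (1)·(-6) = r^2 - 11r + 30.
This factors as (r - 5)·(r - 6) = 0.
Eigenvalues: 5, 6.

5, 6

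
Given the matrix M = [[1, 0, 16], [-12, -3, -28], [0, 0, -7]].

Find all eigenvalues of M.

-7, -3, 1

Set up det(λI - M) = 0.
Expanding the 3×3 determinant: p(λ) = λ^3 + 9λ^2 + 11λ - 21.
Try λ = -3: p(-3) = 0, so -3 is a root.
Factor out (λ + 3): p(λ) = (λ + 3)·(λ^2 + 6λ - 7).
The quadratic factors as (λ + 7)·(λ - 1).
Eigenvalues: -7, -3, 1.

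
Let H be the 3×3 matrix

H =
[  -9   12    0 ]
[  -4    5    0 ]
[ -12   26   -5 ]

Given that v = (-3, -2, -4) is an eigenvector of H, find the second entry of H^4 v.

-2

First find the eigenvalue: Hv = (3, 2, 4) = -1·(-3, -2, -4), so λ = -1.
Then H^4 v = λ^4·v = (-1)^4·(-3, -2, -4) = 1·(-3, -2, -4) = (-3, -2, -4).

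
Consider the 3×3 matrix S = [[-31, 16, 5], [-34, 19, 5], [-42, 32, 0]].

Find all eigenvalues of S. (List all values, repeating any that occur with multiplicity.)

-10, -5, 3

Set up det(μI - S) = 0.
Cofactor expansion gives p(μ) = μ^3 + 12μ^2 + 5μ - 150.
Since p(-10) = 0, μ = -10 is a root.
Factor out (μ + 10): p(μ) = (μ + 10)·(μ^2 + 2μ - 15).
The quadratic factors as (μ + 5)·(μ - 3).
Eigenvalues: -10, -5, 3.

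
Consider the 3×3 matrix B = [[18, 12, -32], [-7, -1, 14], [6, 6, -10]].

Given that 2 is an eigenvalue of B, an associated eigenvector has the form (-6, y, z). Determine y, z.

0, -3

We need (B - 2I)v = 0.
B - 2I = [[16, 12, -32], [-7, -3, 14], [6, 6, -12]].
Row 1: (16)·-6 + (12)·y + (-32)·z = 0
Row 2: (-7)·-6 + (-3)·y + (14)·z = 0
Row 3: (6)·-6 + (6)·y + (-12)·z = 0
Solving gives y = 0, z = -3.
Check: B·(-6, 0, -3) = (-12, 0, -6) = 2·(-6, 0, -3).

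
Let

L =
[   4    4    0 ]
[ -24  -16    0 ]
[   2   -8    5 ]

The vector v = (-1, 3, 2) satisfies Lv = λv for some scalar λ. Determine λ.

-8

Compute Lv: L·(-1, 3, 2) = (8, -24, -16).
Since Lv = λv, compare component 1: 8 = λ·-1, so λ = -8.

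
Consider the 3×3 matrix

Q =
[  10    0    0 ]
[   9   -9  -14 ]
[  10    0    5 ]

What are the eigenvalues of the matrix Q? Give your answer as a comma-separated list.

Set up det(sI - Q) = 0.
Expanding the 3×3 determinant: p(s) = s^3 - 6s^2 - 85s + 450.
Try s = -9: p(-9) = 0, so -9 is a root.
Dividing by (s + 9) leaves s^2 - 15s + 50.
The quadratic factors as (s - 5)·(s - 10).
Eigenvalues: -9, 5, 10.

-9, 5, 10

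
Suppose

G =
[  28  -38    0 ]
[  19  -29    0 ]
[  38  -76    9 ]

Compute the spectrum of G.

Compute the characteristic polynomial p(λ) = det(λI - G).
Expanding the 3×3 determinant: p(λ) = λ^3 - 8λ^2 - 99λ + 810.
Since p(9) = 0, λ = 9 is a root.
Dividing by (λ - 9) leaves λ^2 + λ - 90.
The quadratic factors as (λ + 10)·(λ - 9).
Eigenvalues: -10, 9, 9.

-10, 9, 9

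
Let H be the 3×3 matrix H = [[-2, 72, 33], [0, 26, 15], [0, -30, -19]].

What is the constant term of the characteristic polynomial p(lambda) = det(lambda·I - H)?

-88

p(0) = det(0·I − H) = det(−H) = (−1)^3·det(H).
det(H) = 88, so p(0) = -88.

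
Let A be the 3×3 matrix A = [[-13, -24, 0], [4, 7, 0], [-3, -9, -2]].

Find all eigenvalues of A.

Compute the characteristic polynomial p(r) = det(rI - A).
Cofactor expansion gives p(r) = r^3 + 8r^2 + 17r + 10.
Rational-root test: r = -1 gives p(-1) = 0.
Factor out (r + 1): p(r) = (r + 1)·(r^2 + 7r + 10).
The quadratic factors as (r + 5)·(r + 2).
Eigenvalues: -5, -2, -1.

-5, -2, -1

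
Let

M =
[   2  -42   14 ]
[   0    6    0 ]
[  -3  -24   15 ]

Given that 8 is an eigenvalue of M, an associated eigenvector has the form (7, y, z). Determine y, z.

We need (M - 8I)v = 0.
M - 8I = [[-6, -42, 14], [0, -2, 0], [-3, -24, 7]].
Row 1: (-6)·7 + (-42)·y + (14)·z = 0
Row 2: (0)·7 + (-2)·y + (0)·z = 0
Row 3: (-3)·7 + (-24)·y + (7)·z = 0
Solving gives y = 0, z = 3.
Check: M·(7, 0, 3) = (56, 0, 24) = 8·(7, 0, 3).

0, 3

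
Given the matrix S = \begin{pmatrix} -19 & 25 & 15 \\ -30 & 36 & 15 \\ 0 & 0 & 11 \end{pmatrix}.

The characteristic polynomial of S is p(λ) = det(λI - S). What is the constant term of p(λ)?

-726

p(λ) = λ^3 - 28λ^2 + 253λ - 726.
The constant term is -726.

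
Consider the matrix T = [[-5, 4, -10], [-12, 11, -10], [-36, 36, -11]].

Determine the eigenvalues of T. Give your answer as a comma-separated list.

-11, -1, 7

Compute the characteristic polynomial p(s) = det(sI - T).
Expanding along the first row, p(s) = s^3 + 5s^2 - 73s - 77.
Since p(-11) = 0, s = -11 is a root.
Factor out (s + 11): p(s) = (s + 11)·(s^2 - 6s - 7).
The quadratic factors as (s + 1)·(s - 7).
Eigenvalues: -11, -1, 7.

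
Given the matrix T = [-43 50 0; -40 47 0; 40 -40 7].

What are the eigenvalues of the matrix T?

-3, 7, 7

The characteristic polynomial is p(λ) = det(λI - T).
Cofactor expansion gives p(λ) = λ^3 - 11λ^2 + 7λ + 147.
Rational-root test: λ = -3 gives p(-3) = 0.
Dividing by (λ + 3) leaves λ^2 - 14λ + 49.
The quadratic factor is (λ - 7)^2.
Eigenvalues: -3, 7, 7.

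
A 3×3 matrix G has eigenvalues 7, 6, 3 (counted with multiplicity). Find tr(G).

16

trace(G) is the sum of the eigenvalues: (7) + (6) + (3) = 16.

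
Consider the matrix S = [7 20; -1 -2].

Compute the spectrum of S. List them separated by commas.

2, 3

det(S - λI) = (7 - λ)(-2 - λ) - (20)·(-1) = λ^2 - 5λ + 6.
This factors as (λ - 2)·(λ - 3) = 0.
Eigenvalues: 2, 3.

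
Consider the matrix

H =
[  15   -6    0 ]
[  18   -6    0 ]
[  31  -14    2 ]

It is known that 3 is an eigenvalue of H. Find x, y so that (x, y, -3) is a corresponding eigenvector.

We need (H - 3I)v = 0.
H - 3I = [[12, -6, 0], [18, -9, 0], [31, -14, -1]].
Row 1: (12)·x + (-6)·y + (0)·-3 = 0
Row 2: (18)·x + (-9)·y + (0)·-3 = 0
Row 3: (31)·x + (-14)·y + (-1)·-3 = 0
Solving gives x = -1, y = -2.
Check: H·(-1, -2, -3) = (-3, -6, -9) = 3·(-1, -2, -3).

-1, -2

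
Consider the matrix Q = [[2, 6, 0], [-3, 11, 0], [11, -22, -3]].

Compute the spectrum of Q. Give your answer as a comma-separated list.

-3, 5, 8

Compute the characteristic polynomial p(r) = det(rI - Q).
Expanding the 3×3 determinant: p(r) = r^3 - 10r^2 + r + 120.
Since p(8) = 0, r = 8 is a root.
Dividing by (r - 8) leaves r^2 - 2r - 15.
The quadratic factors as (r + 3)·(r - 5).
Eigenvalues: -3, 5, 8.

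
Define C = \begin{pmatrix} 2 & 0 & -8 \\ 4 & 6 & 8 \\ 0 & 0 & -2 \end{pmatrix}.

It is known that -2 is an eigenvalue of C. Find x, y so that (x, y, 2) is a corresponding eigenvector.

4, -4

We need (C + 2I)v = 0.
C + 2I = [[4, 0, -8], [4, 8, 8], [0, 0, 0]].
Row 1: (4)·x + (0)·y + (-8)·2 = 0
Row 2: (4)·x + (8)·y + (8)·2 = 0
Row 3: (0)·x + (0)·y + (0)·2 = 0
Solving gives x = 4, y = -4.
Check: C·(4, -4, 2) = (-8, 8, -4) = -2·(4, -4, 2).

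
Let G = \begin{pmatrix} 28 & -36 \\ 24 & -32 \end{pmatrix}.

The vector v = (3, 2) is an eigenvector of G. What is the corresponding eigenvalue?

4

Compute Gv: G·(3, 2) = (12, 8).
Since Gv = λv, compare component 1: 12 = λ·3, so λ = 4.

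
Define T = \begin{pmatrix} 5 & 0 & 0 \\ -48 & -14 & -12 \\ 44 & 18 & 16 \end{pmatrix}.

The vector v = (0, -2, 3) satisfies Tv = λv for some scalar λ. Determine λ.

Compute Tv: T·(0, -2, 3) = (0, -8, 12).
Since Tv = λv, compare component 2: -8 = λ·-2, so λ = 4.

4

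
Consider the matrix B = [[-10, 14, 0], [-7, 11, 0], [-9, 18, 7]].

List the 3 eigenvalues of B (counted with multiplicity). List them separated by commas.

Compute the characteristic polynomial p(λ) = det(λI - B).
Cofactor expansion gives p(λ) = λ^3 - 8λ^2 - 5λ + 84.
Rational-root test: λ = -3 gives p(-3) = 0.
Factor out (λ + 3): p(λ) = (λ + 3)·(λ^2 - 11λ + 28).
The quadratic factors as (λ - 4)·(λ - 7).
Eigenvalues: -3, 4, 7.

-3, 4, 7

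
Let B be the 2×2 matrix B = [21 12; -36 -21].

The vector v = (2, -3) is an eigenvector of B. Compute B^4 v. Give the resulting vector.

(162, -243)

First find the eigenvalue: Bv = (6, -9) = 3·(2, -3), so λ = 3.
Then B^4 v = λ^4·v = 3^4·(2, -3) = 81·(2, -3) = (162, -243).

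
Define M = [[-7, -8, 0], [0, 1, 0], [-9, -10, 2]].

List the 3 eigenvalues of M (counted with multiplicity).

The characteristic polynomial is p(λ) = det(λI - M).
Expanding the 3×3 determinant: p(λ) = λ^3 + 4λ^2 - 19λ + 14.
Since p(1) = 0, λ = 1 is a root.
Factor out (λ - 1): p(λ) = (λ - 1)·(λ^2 + 5λ - 14).
The quadratic factors as (λ + 7)·(λ - 2).
Eigenvalues: -7, 1, 2.

-7, 1, 2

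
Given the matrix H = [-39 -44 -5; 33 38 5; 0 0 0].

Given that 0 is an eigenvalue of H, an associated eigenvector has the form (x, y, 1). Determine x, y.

1, -1

We need (H)v = 0.
H = [[-39, -44, -5], [33, 38, 5], [0, 0, 0]].
Row 1: (-39)·x + (-44)·y + (-5)·1 = 0
Row 2: (33)·x + (38)·y + (5)·1 = 0
Row 3: (0)·x + (0)·y + (0)·1 = 0
Solving gives x = 1, y = -1.
Check: H·(1, -1, 1) = (0, 0, 0) = 0·(1, -1, 1).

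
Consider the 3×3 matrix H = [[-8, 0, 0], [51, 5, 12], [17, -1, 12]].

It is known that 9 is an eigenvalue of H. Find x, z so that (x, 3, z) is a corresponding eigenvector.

0, 1

We need (H - 9I)v = 0.
H - 9I = [[-17, 0, 0], [51, -4, 12], [17, -1, 3]].
Row 1: (-17)·x + (0)·3 + (0)·z = 0
Row 2: (51)·x + (-4)·3 + (12)·z = 0
Row 3: (17)·x + (-1)·3 + (3)·z = 0
Solving gives x = 0, z = 1.
Check: H·(0, 3, 1) = (0, 27, 9) = 9·(0, 3, 1).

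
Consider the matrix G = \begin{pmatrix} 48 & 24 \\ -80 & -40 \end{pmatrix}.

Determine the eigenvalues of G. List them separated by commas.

0, 8

det(G - rI) = (48 - r)(-40 - r) - (24)·(-80) = r^2 - 8r.
This factors as r·(r - 8) = 0.
Eigenvalues: 0, 8.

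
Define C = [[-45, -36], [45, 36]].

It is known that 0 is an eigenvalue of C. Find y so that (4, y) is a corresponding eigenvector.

We need (C)v = 0.
C = [[-45, -36], [45, 36]].
Row 1: (-45)·4 + (-36)·y = 0
Row 2: (45)·4 + (36)·y = 0
Solving gives y = -5.
Check: C·(4, -5) = (0, 0) = 0·(4, -5).

-5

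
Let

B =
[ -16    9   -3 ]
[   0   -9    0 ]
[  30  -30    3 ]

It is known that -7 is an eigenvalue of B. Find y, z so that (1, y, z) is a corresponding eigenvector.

0, -3

We need (B + 7I)v = 0.
B + 7I = [[-9, 9, -3], [0, -2, 0], [30, -30, 10]].
Row 1: (-9)·1 + (9)·y + (-3)·z = 0
Row 2: (0)·1 + (-2)·y + (0)·z = 0
Row 3: (30)·1 + (-30)·y + (10)·z = 0
Solving gives y = 0, z = -3.
Check: B·(1, 0, -3) = (-7, 0, 21) = -7·(1, 0, -3).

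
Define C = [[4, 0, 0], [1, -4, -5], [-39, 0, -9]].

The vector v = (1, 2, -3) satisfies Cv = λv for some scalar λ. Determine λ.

Compute Cv: C·(1, 2, -3) = (4, 8, -12).
Since Cv = λv, compare component 1: 4 = λ·1, so λ = 4.

4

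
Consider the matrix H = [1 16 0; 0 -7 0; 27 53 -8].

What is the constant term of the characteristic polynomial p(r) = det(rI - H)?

p(0) = det(0·I − H) = det(−H) = (−1)^3·det(H).
det(H) = 56, so p(0) = -56.

-56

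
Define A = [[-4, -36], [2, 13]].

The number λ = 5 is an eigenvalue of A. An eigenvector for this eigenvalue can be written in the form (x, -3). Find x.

12

We need (A - 5I)v = 0.
A - 5I = [[-9, -36], [2, 8]].
Row 1: (-9)·x + (-36)·-3 = 0
Row 2: (2)·x + (8)·-3 = 0
Solving gives x = 12.
Check: A·(12, -3) = (60, -15) = 5·(12, -3).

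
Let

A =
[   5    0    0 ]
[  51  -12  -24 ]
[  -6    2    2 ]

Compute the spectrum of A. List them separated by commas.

Compute the characteristic polynomial p(λ) = det(λI - A).
Cofactor expansion gives p(λ) = λ^3 + 5λ^2 - 26λ - 120.
Rational-root test: λ = -4 gives p(-4) = 0.
Dividing by (λ + 4) leaves λ^2 + λ - 30.
The quadratic factors as (λ + 6)·(λ - 5).
Eigenvalues: -6, -4, 5.

-6, -4, 5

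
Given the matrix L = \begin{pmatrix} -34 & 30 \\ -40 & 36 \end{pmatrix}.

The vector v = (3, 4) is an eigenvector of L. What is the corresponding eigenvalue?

Compute Lv: L·(3, 4) = (18, 24).
Since Lv = λv, compare component 1: 18 = λ·3, so λ = 6.

6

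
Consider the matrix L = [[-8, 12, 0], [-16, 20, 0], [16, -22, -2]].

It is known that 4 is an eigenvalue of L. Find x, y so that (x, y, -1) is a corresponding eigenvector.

1, 1

We need (L - 4I)v = 0.
L - 4I = [[-12, 12, 0], [-16, 16, 0], [16, -22, -6]].
Row 1: (-12)·x + (12)·y + (0)·-1 = 0
Row 2: (-16)·x + (16)·y + (0)·-1 = 0
Row 3: (16)·x + (-22)·y + (-6)·-1 = 0
Solving gives x = 1, y = 1.
Check: L·(1, 1, -1) = (4, 4, -4) = 4·(1, 1, -1).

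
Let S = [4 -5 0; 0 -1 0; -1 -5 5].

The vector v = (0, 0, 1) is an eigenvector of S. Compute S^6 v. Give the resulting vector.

First find the eigenvalue: Sv = (0, 0, 5) = 5·(0, 0, 1), so λ = 5.
Then S^6 v = λ^6·v = 5^6·(0, 0, 1) = 15625·(0, 0, 1) = (0, 0, 15625).

(0, 0, 15625)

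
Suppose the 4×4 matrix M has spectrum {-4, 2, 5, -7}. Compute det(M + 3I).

160

If M has eigenvalues -4, 2, 5, -7, then M + 3I has eigenvalues -1, 5, 8, -4.
det(M + 3I) = (-1) · (5) · (8) · (-4) = 160.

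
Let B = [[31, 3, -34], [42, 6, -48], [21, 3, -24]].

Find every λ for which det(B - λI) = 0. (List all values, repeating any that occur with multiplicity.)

0, 3, 10

Set up det(lambda·I - B) = 0.
Cofactor expansion gives p(lambda) = lambda^3 - 13·lambda^2 + 30·lambda.
Rational-root test: lambda = 10 gives p(10) = 0.
Factor out (lambda - 10): p(lambda) = (lambda - 10)·(lambda^2 - 3·lambda).
The quadratic factors as lambda·(lambda - 3).
Eigenvalues: 0, 3, 10.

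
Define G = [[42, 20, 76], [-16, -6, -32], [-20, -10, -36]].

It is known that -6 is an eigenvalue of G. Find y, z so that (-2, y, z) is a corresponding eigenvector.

1, 1

We need (G + 6I)v = 0.
G + 6I = [[48, 20, 76], [-16, 0, -32], [-20, -10, -30]].
Row 1: (48)·-2 + (20)·y + (76)·z = 0
Row 2: (-16)·-2 + (0)·y + (-32)·z = 0
Row 3: (-20)·-2 + (-10)·y + (-30)·z = 0
Solving gives y = 1, z = 1.
Check: G·(-2, 1, 1) = (12, -6, -6) = -6·(-2, 1, 1).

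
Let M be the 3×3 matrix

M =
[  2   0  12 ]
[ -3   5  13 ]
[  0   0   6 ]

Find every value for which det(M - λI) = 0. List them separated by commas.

The characteristic polynomial is p(s) = det(sI - M).
Cofactor expansion gives p(s) = s^3 - 13s^2 + 52s - 60.
Try s = 5: p(5) = 0, so 5 is a root.
Factor out (s - 5): p(s) = (s - 5)·(s^2 - 8s + 12).
The quadratic factors as (s - 2)·(s - 6).
Eigenvalues: 2, 5, 6.

2, 5, 6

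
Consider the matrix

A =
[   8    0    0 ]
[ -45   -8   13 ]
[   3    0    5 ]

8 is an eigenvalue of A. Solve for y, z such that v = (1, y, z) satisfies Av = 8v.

We need (A - 8I)v = 0.
A - 8I = [[0, 0, 0], [-45, -16, 13], [3, 0, -3]].
Row 1: (0)·1 + (0)·y + (0)·z = 0
Row 2: (-45)·1 + (-16)·y + (13)·z = 0
Row 3: (3)·1 + (0)·y + (-3)·z = 0
Solving gives y = -2, z = 1.
Check: A·(1, -2, 1) = (8, -16, 8) = 8·(1, -2, 1).

-2, 1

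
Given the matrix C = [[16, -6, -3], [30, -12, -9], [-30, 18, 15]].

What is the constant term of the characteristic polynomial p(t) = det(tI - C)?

-252

p(0) = det(0·I − C) = det(−C) = (−1)^3·det(C).
det(C) = 252, so p(0) = -252.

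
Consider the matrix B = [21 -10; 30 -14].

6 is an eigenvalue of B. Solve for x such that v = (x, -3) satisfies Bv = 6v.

-2

We need (B - 6I)v = 0.
B - 6I = [[15, -10], [30, -20]].
Row 1: (15)·x + (-10)·-3 = 0
Row 2: (30)·x + (-20)·-3 = 0
Solving gives x = -2.
Check: B·(-2, -3) = (-12, -18) = 6·(-2, -3).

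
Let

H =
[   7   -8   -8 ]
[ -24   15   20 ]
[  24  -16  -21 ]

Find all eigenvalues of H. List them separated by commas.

-5, -1, 7

The characteristic polynomial is p(λ) = det(λI - H).
Expanding the 3×3 determinant: p(λ) = λ^3 - λ^2 - 37λ - 35.
Since p(-1) = 0, λ = -1 is a root.
Dividing by (λ + 1) leaves λ^2 - 2λ - 35.
The quadratic factors as (λ + 5)·(λ - 7).
Eigenvalues: -5, -1, 7.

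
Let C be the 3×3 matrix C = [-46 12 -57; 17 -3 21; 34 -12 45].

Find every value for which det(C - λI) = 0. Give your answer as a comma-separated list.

Set up det(λI - C) = 0.
Expanding along the first row, p(λ) = λ^3 + 4λ^2 - 81λ + 180.
Since p(3) = 0, λ = 3 is a root.
Dividing by (λ - 3) leaves λ^2 + 7λ - 60.
The quadratic factors as (λ + 12)·(λ - 5).
Eigenvalues: -12, 3, 5.

-12, 3, 5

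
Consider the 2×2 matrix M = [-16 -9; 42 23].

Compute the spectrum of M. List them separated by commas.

det(M - lambda·I) = (-16 - lambda)(23 - lambda) - (-9)·(42) = lambda^2 - 7·lambda + 10.
This factors as (lambda - 2)·(lambda - 5) = 0.
Eigenvalues: 2, 5.

2, 5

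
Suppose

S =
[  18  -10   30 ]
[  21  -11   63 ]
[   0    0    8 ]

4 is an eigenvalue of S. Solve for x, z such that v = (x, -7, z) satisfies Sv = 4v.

We need (S - 4I)v = 0.
S - 4I = [[14, -10, 30], [21, -15, 63], [0, 0, 4]].
Row 1: (14)·x + (-10)·-7 + (30)·z = 0
Row 2: (21)·x + (-15)·-7 + (63)·z = 0
Row 3: (0)·x + (0)·-7 + (4)·z = 0
Solving gives x = -5, z = 0.
Check: S·(-5, -7, 0) = (-20, -28, 0) = 4·(-5, -7, 0).

-5, 0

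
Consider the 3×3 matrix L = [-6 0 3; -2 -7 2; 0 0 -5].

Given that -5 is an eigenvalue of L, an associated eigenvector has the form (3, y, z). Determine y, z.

We need (L + 5I)v = 0.
L + 5I = [[-1, 0, 3], [-2, -2, 2], [0, 0, 0]].
Row 1: (-1)·3 + (0)·y + (3)·z = 0
Row 2: (-2)·3 + (-2)·y + (2)·z = 0
Row 3: (0)·3 + (0)·y + (0)·z = 0
Solving gives y = -2, z = 1.
Check: L·(3, -2, 1) = (-15, 10, -5) = -5·(3, -2, 1).

-2, 1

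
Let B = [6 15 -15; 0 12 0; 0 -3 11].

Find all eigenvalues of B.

Set up det(sI - B) = 0.
Expanding along the first row, p(s) = s^3 - 29s^2 + 270s - 792.
Since p(6) = 0, s = 6 is a root.
Dividing by (s - 6) leaves s^2 - 23s + 132.
The quadratic factors as (s - 11)·(s - 12).
Eigenvalues: 6, 11, 12.

6, 11, 12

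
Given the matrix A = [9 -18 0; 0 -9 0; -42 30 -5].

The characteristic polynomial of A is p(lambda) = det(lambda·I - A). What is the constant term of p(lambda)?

p(lambda) = lambda^3 + 5·lambda^2 - 81·lambda - 405.
The constant term is -405.

-405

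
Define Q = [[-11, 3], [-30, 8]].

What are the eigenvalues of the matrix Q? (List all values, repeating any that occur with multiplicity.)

det(Q - tI) = (-11 - t)(8 - t) - (3)·(-30) = t^2 + 3t + 2.
This factors as (t + 2)·(t + 1) = 0.
Eigenvalues: -2, -1.

-2, -1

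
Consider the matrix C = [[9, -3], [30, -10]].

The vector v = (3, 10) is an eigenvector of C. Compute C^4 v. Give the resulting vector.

(3, 10)

First find the eigenvalue: Cv = (-3, -10) = -1·(3, 10), so λ = -1.
Then C^4 v = λ^4·v = (-1)^4·(3, 10) = 1·(3, 10) = (3, 10).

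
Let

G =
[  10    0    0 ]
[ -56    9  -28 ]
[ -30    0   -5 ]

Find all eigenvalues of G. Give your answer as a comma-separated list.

The characteristic polynomial is p(s) = det(sI - G).
Expanding along the first row, p(s) = s^3 - 14s^2 - 5s + 450.
Rational-root test: s = 10 gives p(10) = 0.
Dividing by (s - 10) leaves s^2 - 4s - 45.
The quadratic factors as (s + 5)·(s - 9).
Eigenvalues: -5, 9, 10.

-5, 9, 10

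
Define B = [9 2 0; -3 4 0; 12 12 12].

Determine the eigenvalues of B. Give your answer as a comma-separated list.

Set up det(μI - B) = 0.
Expanding along the first row, p(μ) = μ^3 - 25μ^2 + 198μ - 504.
Rational-root test: μ = 6 gives p(6) = 0.
Factor out (μ - 6): p(μ) = (μ - 6)·(μ^2 - 19μ + 84).
The quadratic factors as (μ - 7)·(μ - 12).
Eigenvalues: 6, 7, 12.

6, 7, 12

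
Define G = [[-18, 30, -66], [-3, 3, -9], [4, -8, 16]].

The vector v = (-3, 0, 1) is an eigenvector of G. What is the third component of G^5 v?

First find the eigenvalue: Gv = (-12, 0, 4) = 4·(-3, 0, 1), so λ = 4.
Then G^5 v = λ^5·v = 4^5·(-3, 0, 1) = 1024·(-3, 0, 1) = (-3072, 0, 1024).

1024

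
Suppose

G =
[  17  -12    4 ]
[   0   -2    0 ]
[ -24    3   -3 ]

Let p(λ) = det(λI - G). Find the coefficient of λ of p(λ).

17

p(λ) = λ^3 - 12λ^2 + 17λ + 90.
The coefficient of λ is 17.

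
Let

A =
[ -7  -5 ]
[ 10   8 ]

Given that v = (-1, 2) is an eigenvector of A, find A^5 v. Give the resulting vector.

First find the eigenvalue: Av = (-3, 6) = 3·(-1, 2), so λ = 3.
Then A^5 v = λ^5·v = 3^5·(-1, 2) = 243·(-1, 2) = (-243, 486).

(-243, 486)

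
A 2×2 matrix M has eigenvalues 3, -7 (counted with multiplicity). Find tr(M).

-4

trace(M) is the sum of the eigenvalues: (3) + (-7) = -4.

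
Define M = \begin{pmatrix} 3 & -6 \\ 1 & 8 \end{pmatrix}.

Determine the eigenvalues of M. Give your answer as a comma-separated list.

det(M - tI) = (3 - t)(8 - t) - (-6)·(1) = t^2 - 11t + 30.
This factors as (t - 5)·(t - 6) = 0.
Eigenvalues: 5, 6.

5, 6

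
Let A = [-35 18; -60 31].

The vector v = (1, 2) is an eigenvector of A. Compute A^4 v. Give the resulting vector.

First find the eigenvalue: Av = (1, 2) = 1·(1, 2), so λ = 1.
Then A^4 v = λ^4·v = 1^4·(1, 2) = 1·(1, 2) = (1, 2).

(1, 2)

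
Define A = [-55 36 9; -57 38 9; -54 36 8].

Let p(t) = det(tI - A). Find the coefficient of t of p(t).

-12

p(t) = t^3 + 9t^2 - 12t - 20.
The coefficient of t is -12.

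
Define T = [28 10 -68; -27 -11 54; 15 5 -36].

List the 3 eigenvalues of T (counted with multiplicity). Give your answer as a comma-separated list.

-11, -6, -2

Set up det(λI - T) = 0.
Expanding the 3×3 determinant: p(λ) = λ^3 + 19λ^2 + 100λ + 132.
Rational-root test: λ = -2 gives p(-2) = 0.
Dividing by (λ + 2) leaves λ^2 + 17λ + 66.
The quadratic factors as (λ + 11)·(λ + 6).
Eigenvalues: -11, -6, -2.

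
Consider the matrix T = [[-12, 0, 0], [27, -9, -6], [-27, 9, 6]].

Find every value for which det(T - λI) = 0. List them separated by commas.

Set up det(tI - T) = 0.
Expanding along the first row, p(t) = t^3 + 15t^2 + 36t.
Since p(0) = 0, t = 0 is a root.
Factor out t: p(t) = t·(t^2 + 15t + 36).
The quadratic factors as (t + 12)·(t + 3).
Eigenvalues: -12, -3, 0.

-12, -3, 0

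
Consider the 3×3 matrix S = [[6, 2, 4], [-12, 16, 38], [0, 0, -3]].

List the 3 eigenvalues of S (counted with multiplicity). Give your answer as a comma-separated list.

The characteristic polynomial is p(λ) = det(λI - S).
Expanding the 3×3 determinant: p(λ) = λ^3 - 19λ^2 + 54λ + 360.
Try λ = -3: p(-3) = 0, so -3 is a root.
Factor out (λ + 3): p(λ) = (λ + 3)·(λ^2 - 22λ + 120).
The quadratic factors as (λ - 10)·(λ - 12).
Eigenvalues: -3, 10, 12.

-3, 10, 12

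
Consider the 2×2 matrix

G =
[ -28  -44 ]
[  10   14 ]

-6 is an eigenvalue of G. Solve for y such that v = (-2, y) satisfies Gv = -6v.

1

We need (G + 6I)v = 0.
G + 6I = [[-22, -44], [10, 20]].
Row 1: (-22)·-2 + (-44)·y = 0
Row 2: (10)·-2 + (20)·y = 0
Solving gives y = 1.
Check: G·(-2, 1) = (12, -6) = -6·(-2, 1).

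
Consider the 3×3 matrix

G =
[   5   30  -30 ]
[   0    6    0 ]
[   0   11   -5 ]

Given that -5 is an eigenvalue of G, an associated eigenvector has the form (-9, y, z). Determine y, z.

0, -3

We need (G + 5I)v = 0.
G + 5I = [[10, 30, -30], [0, 11, 0], [0, 11, 0]].
Row 1: (10)·-9 + (30)·y + (-30)·z = 0
Row 2: (0)·-9 + (11)·y + (0)·z = 0
Row 3: (0)·-9 + (11)·y + (0)·z = 0
Solving gives y = 0, z = -3.
Check: G·(-9, 0, -3) = (45, 0, 15) = -5·(-9, 0, -3).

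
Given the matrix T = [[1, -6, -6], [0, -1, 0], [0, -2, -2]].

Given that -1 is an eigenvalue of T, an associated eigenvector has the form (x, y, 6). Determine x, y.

We need (T + 1I)v = 0.
T + 1I = [[2, -6, -6], [0, 0, 0], [0, -2, -1]].
Row 1: (2)·x + (-6)·y + (-6)·6 = 0
Row 2: (0)·x + (0)·y + (0)·6 = 0
Row 3: (0)·x + (-2)·y + (-1)·6 = 0
Solving gives x = 9, y = -3.
Check: T·(9, -3, 6) = (-9, 3, -6) = -1·(9, -3, 6).

9, -3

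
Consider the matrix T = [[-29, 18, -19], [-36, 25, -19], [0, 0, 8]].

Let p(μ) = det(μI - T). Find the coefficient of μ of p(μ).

-109

p(μ) = μ^3 - 4μ^2 - 109μ + 616.
The coefficient of μ is -109.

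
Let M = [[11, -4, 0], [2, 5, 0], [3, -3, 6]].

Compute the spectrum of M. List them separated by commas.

6, 7, 9

Compute the characteristic polynomial p(λ) = det(λI - M).
Expanding the 3×3 determinant: p(λ) = λ^3 - 22λ^2 + 159λ - 378.
Rational-root test: λ = 9 gives p(9) = 0.
Factor out (λ - 9): p(λ) = (λ - 9)·(λ^2 - 13λ + 42).
The quadratic factors as (λ - 6)·(λ - 7).
Eigenvalues: 6, 7, 9.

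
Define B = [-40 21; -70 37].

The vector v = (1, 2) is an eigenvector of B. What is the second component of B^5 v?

First find the eigenvalue: Bv = (2, 4) = 2·(1, 2), so λ = 2.
Then B^5 v = λ^5·v = 2^5·(1, 2) = 32·(1, 2) = (32, 64).

64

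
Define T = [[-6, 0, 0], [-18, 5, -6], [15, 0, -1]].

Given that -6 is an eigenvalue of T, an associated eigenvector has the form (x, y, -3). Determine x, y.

1, 0

We need (T + 6I)v = 0.
T + 6I = [[0, 0, 0], [-18, 11, -6], [15, 0, 5]].
Row 1: (0)·x + (0)·y + (0)·-3 = 0
Row 2: (-18)·x + (11)·y + (-6)·-3 = 0
Row 3: (15)·x + (0)·y + (5)·-3 = 0
Solving gives x = 1, y = 0.
Check: T·(1, 0, -3) = (-6, 0, 18) = -6·(1, 0, -3).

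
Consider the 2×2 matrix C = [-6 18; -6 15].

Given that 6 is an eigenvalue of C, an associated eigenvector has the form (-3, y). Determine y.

-2

We need (C - 6I)v = 0.
C - 6I = [[-12, 18], [-6, 9]].
Row 1: (-12)·-3 + (18)·y = 0
Row 2: (-6)·-3 + (9)·y = 0
Solving gives y = -2.
Check: C·(-3, -2) = (-18, -12) = 6·(-3, -2).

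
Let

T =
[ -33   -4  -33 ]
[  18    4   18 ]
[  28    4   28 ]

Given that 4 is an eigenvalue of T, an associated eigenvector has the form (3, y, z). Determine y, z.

We need (T - 4I)v = 0.
T - 4I = [[-37, -4, -33], [18, 0, 18], [28, 4, 24]].
Row 1: (-37)·3 + (-4)·y + (-33)·z = 0
Row 2: (18)·3 + (0)·y + (18)·z = 0
Row 3: (28)·3 + (4)·y + (24)·z = 0
Solving gives y = -3, z = -3.
Check: T·(3, -3, -3) = (12, -12, -12) = 4·(3, -3, -3).

-3, -3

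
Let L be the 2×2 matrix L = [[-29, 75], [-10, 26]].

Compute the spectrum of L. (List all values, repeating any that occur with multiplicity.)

-4, 1

det(L - λI) = (-29 - λ)(26 - λ) - (75)·(-10) = λ^2 + 3λ - 4.
This factors as (λ + 4)·(λ - 1) = 0.
Eigenvalues: -4, 1.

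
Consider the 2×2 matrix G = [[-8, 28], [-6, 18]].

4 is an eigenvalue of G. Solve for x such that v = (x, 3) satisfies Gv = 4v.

7

We need (G - 4I)v = 0.
G - 4I = [[-12, 28], [-6, 14]].
Row 1: (-12)·x + (28)·3 = 0
Row 2: (-6)·x + (14)·3 = 0
Solving gives x = 7.
Check: G·(7, 3) = (28, 12) = 4·(7, 3).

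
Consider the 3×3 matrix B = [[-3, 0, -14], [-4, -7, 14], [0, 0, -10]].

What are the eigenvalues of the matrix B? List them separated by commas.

-10, -7, -3

The characteristic polynomial is p(λ) = det(λI - B).
Expanding along the first row, p(λ) = λ^3 + 20λ^2 + 121λ + 210.
Try λ = -10: p(-10) = 0, so -10 is a root.
Factor out (λ + 10): p(λ) = (λ + 10)·(λ^2 + 10λ + 21).
The quadratic factors as (λ + 7)·(λ + 3).
Eigenvalues: -10, -7, -3.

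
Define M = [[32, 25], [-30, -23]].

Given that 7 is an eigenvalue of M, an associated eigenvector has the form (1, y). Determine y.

-1

We need (M - 7I)v = 0.
M - 7I = [[25, 25], [-30, -30]].
Row 1: (25)·1 + (25)·y = 0
Row 2: (-30)·1 + (-30)·y = 0
Solving gives y = -1.
Check: M·(1, -1) = (7, -7) = 7·(1, -1).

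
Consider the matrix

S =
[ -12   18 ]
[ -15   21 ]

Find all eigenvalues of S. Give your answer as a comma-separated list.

3, 6

det(S - rI) = (-12 - r)(21 - r) - (18)·(-15) = r^2 - 9r + 18.
This factors as (r - 3)·(r - 6) = 0.
Eigenvalues: 3, 6.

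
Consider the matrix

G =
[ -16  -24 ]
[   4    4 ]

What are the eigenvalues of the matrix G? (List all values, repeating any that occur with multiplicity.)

det(G - tI) = (-16 - t)(4 - t) - (-24)·(4) = t^2 + 12t + 32.
This factors as (t + 8)·(t + 4) = 0.
Eigenvalues: -8, -4.

-8, -4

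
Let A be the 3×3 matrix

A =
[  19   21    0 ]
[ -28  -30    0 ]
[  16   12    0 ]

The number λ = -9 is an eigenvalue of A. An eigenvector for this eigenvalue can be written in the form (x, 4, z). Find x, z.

We need (A + 9I)v = 0.
A + 9I = [[28, 21, 0], [-28, -21, 0], [16, 12, 9]].
Row 1: (28)·x + (21)·4 + (0)·z = 0
Row 2: (-28)·x + (-21)·4 + (0)·z = 0
Row 3: (16)·x + (12)·4 + (9)·z = 0
Solving gives x = -3, z = 0.
Check: A·(-3, 4, 0) = (27, -36, 0) = -9·(-3, 4, 0).

-3, 0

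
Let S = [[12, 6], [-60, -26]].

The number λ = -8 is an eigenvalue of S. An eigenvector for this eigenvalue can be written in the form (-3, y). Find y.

We need (S + 8I)v = 0.
S + 8I = [[20, 6], [-60, -18]].
Row 1: (20)·-3 + (6)·y = 0
Row 2: (-60)·-3 + (-18)·y = 0
Solving gives y = 10.
Check: S·(-3, 10) = (24, -80) = -8·(-3, 10).

10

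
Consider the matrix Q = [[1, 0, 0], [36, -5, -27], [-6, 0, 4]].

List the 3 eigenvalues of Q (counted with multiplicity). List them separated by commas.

-5, 1, 4

The characteristic polynomial is p(r) = det(rI - Q).
Expanding the 3×3 determinant: p(r) = r^3 - 21r + 20.
Since p(1) = 0, r = 1 is a root.
Dividing by (r - 1) leaves r^2 + r - 20.
The quadratic factors as (r + 5)·(r - 4).
Eigenvalues: -5, 1, 4.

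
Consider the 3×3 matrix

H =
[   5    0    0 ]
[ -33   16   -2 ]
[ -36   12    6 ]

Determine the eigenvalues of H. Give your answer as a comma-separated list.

The characteristic polynomial is p(λ) = det(λI - H).
Expanding along the first row, p(λ) = λ^3 - 27λ^2 + 230λ - 600.
Rational-root test: λ = 5 gives p(5) = 0.
Dividing by (λ - 5) leaves λ^2 - 22λ + 120.
The quadratic factors as (λ - 10)·(λ - 12).
Eigenvalues: 5, 10, 12.

5, 10, 12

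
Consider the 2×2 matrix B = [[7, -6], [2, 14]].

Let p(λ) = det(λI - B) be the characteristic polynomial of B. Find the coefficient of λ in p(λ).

The coefficient of λ of det(λI - B) is −trace(B).
trace(B) = (7) + (14) = 21, so the coefficient is -21.

-21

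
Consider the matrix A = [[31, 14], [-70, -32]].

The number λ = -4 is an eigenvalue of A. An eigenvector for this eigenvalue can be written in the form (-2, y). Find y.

We need (A + 4I)v = 0.
A + 4I = [[35, 14], [-70, -28]].
Row 1: (35)·-2 + (14)·y = 0
Row 2: (-70)·-2 + (-28)·y = 0
Solving gives y = 5.
Check: A·(-2, 5) = (8, -20) = -4·(-2, 5).

5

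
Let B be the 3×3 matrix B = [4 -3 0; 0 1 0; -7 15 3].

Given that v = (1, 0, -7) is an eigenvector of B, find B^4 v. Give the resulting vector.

First find the eigenvalue: Bv = (4, 0, -28) = 4·(1, 0, -7), so λ = 4.
Then B^4 v = λ^4·v = 4^4·(1, 0, -7) = 256·(1, 0, -7) = (256, 0, -1792).

(256, 0, -1792)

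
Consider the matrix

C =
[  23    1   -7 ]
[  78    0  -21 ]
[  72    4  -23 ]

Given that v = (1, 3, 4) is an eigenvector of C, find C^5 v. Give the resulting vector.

First find the eigenvalue: Cv = (-2, -6, -8) = -2·(1, 3, 4), so λ = -2.
Then C^5 v = λ^5·v = (-2)^5·(1, 3, 4) = -32·(1, 3, 4) = (-32, -96, -128).

(-32, -96, -128)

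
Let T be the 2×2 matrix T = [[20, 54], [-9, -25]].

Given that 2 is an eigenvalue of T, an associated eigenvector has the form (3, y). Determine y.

We need (T - 2I)v = 0.
T - 2I = [[18, 54], [-9, -27]].
Row 1: (18)·3 + (54)·y = 0
Row 2: (-9)·3 + (-27)·y = 0
Solving gives y = -1.
Check: T·(3, -1) = (6, -2) = 2·(3, -1).

-1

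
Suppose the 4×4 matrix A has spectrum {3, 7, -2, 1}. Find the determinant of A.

-42

det(A) is the product of the eigenvalues: (3) · (7) · (-2) · (1) = -42.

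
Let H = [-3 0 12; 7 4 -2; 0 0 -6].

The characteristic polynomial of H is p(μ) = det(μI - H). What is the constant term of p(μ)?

-72

p(μ) = μ^3 + 5μ^2 - 18μ - 72.
The constant term is -72.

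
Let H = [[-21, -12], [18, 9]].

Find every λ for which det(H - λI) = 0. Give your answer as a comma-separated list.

-9, -3

det(H - λI) = (-21 - λ)(9 - λ) - (-12)·(18) = λ^2 + 12λ + 27.
This factors as (λ + 9)·(λ + 3) = 0.
Eigenvalues: -9, -3.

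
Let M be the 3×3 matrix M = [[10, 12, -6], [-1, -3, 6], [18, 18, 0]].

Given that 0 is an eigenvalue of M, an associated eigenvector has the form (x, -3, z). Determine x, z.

3, -1

We need (M)v = 0.
M = [[10, 12, -6], [-1, -3, 6], [18, 18, 0]].
Row 1: (10)·x + (12)·-3 + (-6)·z = 0
Row 2: (-1)·x + (-3)·-3 + (6)·z = 0
Row 3: (18)·x + (18)·-3 + (0)·z = 0
Solving gives x = 3, z = -1.
Check: M·(3, -3, -1) = (0, 0, 0) = 0·(3, -3, -1).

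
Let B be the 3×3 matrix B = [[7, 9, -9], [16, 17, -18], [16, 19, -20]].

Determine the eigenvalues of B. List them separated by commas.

Compute the characteristic polynomial p(s) = det(sI - B).
Expanding along the first row, p(s) = s^3 - 4s^2 - 19s - 14.
Since p(-2) = 0, s = -2 is a root.
Dividing by (s + 2) leaves s^2 - 6s - 7.
The quadratic factors as (s + 1)·(s - 7).
Eigenvalues: -2, -1, 7.

-2, -1, 7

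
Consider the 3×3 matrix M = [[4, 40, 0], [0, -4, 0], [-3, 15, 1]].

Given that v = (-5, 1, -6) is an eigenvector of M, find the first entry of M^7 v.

First find the eigenvalue: Mv = (20, -4, 24) = -4·(-5, 1, -6), so λ = -4.
Then M^7 v = λ^7·v = (-4)^7·(-5, 1, -6) = -16384·(-5, 1, -6) = (81920, -16384, 98304).

81920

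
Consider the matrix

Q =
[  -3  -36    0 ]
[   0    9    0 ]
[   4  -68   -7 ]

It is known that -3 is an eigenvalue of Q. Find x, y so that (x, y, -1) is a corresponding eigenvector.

We need (Q + 3I)v = 0.
Q + 3I = [[0, -36, 0], [0, 12, 0], [4, -68, -4]].
Row 1: (0)·x + (-36)·y + (0)·-1 = 0
Row 2: (0)·x + (12)·y + (0)·-1 = 0
Row 3: (4)·x + (-68)·y + (-4)·-1 = 0
Solving gives x = -1, y = 0.
Check: Q·(-1, 0, -1) = (3, 0, 3) = -3·(-1, 0, -1).

-1, 0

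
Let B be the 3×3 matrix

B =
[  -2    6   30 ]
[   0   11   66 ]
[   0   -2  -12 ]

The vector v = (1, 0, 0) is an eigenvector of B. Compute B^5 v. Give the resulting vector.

First find the eigenvalue: Bv = (-2, 0, 0) = -2·(1, 0, 0), so λ = -2.
Then B^5 v = λ^5·v = (-2)^5·(1, 0, 0) = -32·(1, 0, 0) = (-32, 0, 0).

(-32, 0, 0)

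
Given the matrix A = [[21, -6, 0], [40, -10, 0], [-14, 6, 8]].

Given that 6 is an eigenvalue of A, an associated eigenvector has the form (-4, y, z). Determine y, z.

-10, 2

We need (A - 6I)v = 0.
A - 6I = [[15, -6, 0], [40, -16, 0], [-14, 6, 2]].
Row 1: (15)·-4 + (-6)·y + (0)·z = 0
Row 2: (40)·-4 + (-16)·y + (0)·z = 0
Row 3: (-14)·-4 + (6)·y + (2)·z = 0
Solving gives y = -10, z = 2.
Check: A·(-4, -10, 2) = (-24, -60, 12) = 6·(-4, -10, 2).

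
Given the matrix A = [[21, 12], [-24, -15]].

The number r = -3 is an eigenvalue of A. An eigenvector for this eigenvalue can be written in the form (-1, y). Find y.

We need (A + 3I)v = 0.
A + 3I = [[24, 12], [-24, -12]].
Row 1: (24)·-1 + (12)·y = 0
Row 2: (-24)·-1 + (-12)·y = 0
Solving gives y = 2.
Check: A·(-1, 2) = (3, -6) = -3·(-1, 2).

2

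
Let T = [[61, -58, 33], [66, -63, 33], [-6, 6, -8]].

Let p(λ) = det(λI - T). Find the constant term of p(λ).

-120

p(λ) = λ^3 + 10λ^2 + λ - 120.
The constant term is -120.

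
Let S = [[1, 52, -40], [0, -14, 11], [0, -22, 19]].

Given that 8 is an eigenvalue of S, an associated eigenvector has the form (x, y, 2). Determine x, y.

-4, 1

We need (S - 8I)v = 0.
S - 8I = [[-7, 52, -40], [0, -22, 11], [0, -22, 11]].
Row 1: (-7)·x + (52)·y + (-40)·2 = 0
Row 2: (0)·x + (-22)·y + (11)·2 = 0
Row 3: (0)·x + (-22)·y + (11)·2 = 0
Solving gives x = -4, y = 1.
Check: S·(-4, 1, 2) = (-32, 8, 16) = 8·(-4, 1, 2).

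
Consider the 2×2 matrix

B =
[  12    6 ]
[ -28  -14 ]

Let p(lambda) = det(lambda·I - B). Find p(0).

0

p(0) = det(0·I − B) = det(−B) = (−1)^2·det(B).
det(B) = 0, so p(0) = 0.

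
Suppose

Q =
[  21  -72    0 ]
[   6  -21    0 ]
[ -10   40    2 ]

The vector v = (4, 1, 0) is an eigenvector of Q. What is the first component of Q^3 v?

108

First find the eigenvalue: Qv = (12, 3, 0) = 3·(4, 1, 0), so λ = 3.
Then Q^3 v = λ^3·v = 3^3·(4, 1, 0) = 27·(4, 1, 0) = (108, 27, 0).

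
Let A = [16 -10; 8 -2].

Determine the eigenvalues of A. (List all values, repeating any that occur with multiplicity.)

det(A - λI) = (16 - λ)(-2 - λ) - (-10)·(8) = λ^2 - 14λ + 48.
This factors as (λ - 6)·(λ - 8) = 0.
Eigenvalues: 6, 8.

6, 8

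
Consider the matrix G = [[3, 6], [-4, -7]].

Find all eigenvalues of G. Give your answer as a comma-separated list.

det(G - sI) = (3 - s)(-7 - s) - (6)·(-4) = s^2 + 4s + 3.
This factors as (s + 3)·(s + 1) = 0.
Eigenvalues: -3, -1.

-3, -1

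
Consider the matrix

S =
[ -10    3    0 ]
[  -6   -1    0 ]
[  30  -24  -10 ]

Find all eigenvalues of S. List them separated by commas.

The characteristic polynomial is p(lambda) = det(lambda·I - S).
Expanding the 3×3 determinant: p(lambda) = lambda^3 + 21·lambda^2 + 138·lambda + 280.
Since p(-4) = 0, lambda = -4 is a root.
Dividing by (lambda + 4) leaves lambda^2 + 17·lambda + 70.
The quadratic factors as (lambda + 10)·(lambda + 7).
Eigenvalues: -10, -7, -4.

-10, -7, -4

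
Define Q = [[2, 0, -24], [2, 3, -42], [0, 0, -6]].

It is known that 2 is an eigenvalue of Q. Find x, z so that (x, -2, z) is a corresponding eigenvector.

We need (Q - 2I)v = 0.
Q - 2I = [[0, 0, -24], [2, 1, -42], [0, 0, -8]].
Row 1: (0)·x + (0)·-2 + (-24)·z = 0
Row 2: (2)·x + (1)·-2 + (-42)·z = 0
Row 3: (0)·x + (0)·-2 + (-8)·z = 0
Solving gives x = 1, z = 0.
Check: Q·(1, -2, 0) = (2, -4, 0) = 2·(1, -2, 0).

1, 0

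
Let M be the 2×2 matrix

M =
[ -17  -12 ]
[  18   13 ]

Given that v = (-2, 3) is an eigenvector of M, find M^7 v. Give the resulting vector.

(-2, 3)

First find the eigenvalue: Mv = (-2, 3) = 1·(-2, 3), so λ = 1.
Then M^7 v = λ^7·v = 1^7·(-2, 3) = 1·(-2, 3) = (-2, 3).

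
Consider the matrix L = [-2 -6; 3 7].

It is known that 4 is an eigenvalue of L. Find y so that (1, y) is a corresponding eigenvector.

We need (L - 4I)v = 0.
L - 4I = [[-6, -6], [3, 3]].
Row 1: (-6)·1 + (-6)·y = 0
Row 2: (3)·1 + (3)·y = 0
Solving gives y = -1.
Check: L·(1, -1) = (4, -4) = 4·(1, -1).

-1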